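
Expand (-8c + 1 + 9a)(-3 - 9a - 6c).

(-8c + 1 + 9a)(-3 - 9a - 6c)
= 24c + 72ac + 48c^2 - 3 - 9a - 6c - 27a - 81a^2 - 54ac    [distributive law]
= 18c + 18ac + 48c^2 - 3 - 36a - 81a^2    [combine like terms]

18c + 18ac + 48c^2 - 3 - 36a - 81a^2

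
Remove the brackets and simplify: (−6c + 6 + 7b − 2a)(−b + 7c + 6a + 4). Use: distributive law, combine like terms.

(−6c + 6 + 7b − 2a)(−b + 7c + 6a + 4)
= 6bc − 42c^2 − 36ac − 24c − 6b + 42c + 36a + 24 − 7b^2 + 49bc + 42ab + 28b + 2ab − 14ac − 12a^2 − 8a    [distributive law]
= 55bc − 42c^2 − 50ac + 18c + 22b + 28a + 24 − 7b^2 + 44ab − 12a^2    [combine like terms]

55bc − 42c^2 − 50ac + 18c + 22b + 28a + 24 − 7b^2 + 44ab − 12a^2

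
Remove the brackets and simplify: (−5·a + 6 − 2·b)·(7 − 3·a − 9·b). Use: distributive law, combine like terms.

−53·a + 15·a^2 + 51·a·b + 42 − 68·b + 18·b^2

(−5·a + 6 − 2·b)·(7 − 3·a − 9·b)
= −35·a + 15·a^2 + 45·a·b + 42 − 18·a − 54·b − 14·b + 6·a·b + 18·b^2    [distributive law]
= −53·a + 15·a^2 + 51·a·b + 42 − 68·b + 18·b^2    [combine like terms]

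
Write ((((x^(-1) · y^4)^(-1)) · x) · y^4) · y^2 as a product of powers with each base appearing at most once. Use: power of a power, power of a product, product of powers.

((((x^(-1) · y^4)^(-1)) · x) · y^4) · y^2
= (((((x^(-1))^(-1)) · ((y^4)^(-1))) · x) · y^4) · y^2    [power of a product]
= (((x · ((y^4)^(-1))) · x) · y^4) · y^2    [power of a power]
= (((x · y^(-4)) · x) · y^4) · y^2    [power of a power]
= x^2y^2    [product of powers]

x^2y^2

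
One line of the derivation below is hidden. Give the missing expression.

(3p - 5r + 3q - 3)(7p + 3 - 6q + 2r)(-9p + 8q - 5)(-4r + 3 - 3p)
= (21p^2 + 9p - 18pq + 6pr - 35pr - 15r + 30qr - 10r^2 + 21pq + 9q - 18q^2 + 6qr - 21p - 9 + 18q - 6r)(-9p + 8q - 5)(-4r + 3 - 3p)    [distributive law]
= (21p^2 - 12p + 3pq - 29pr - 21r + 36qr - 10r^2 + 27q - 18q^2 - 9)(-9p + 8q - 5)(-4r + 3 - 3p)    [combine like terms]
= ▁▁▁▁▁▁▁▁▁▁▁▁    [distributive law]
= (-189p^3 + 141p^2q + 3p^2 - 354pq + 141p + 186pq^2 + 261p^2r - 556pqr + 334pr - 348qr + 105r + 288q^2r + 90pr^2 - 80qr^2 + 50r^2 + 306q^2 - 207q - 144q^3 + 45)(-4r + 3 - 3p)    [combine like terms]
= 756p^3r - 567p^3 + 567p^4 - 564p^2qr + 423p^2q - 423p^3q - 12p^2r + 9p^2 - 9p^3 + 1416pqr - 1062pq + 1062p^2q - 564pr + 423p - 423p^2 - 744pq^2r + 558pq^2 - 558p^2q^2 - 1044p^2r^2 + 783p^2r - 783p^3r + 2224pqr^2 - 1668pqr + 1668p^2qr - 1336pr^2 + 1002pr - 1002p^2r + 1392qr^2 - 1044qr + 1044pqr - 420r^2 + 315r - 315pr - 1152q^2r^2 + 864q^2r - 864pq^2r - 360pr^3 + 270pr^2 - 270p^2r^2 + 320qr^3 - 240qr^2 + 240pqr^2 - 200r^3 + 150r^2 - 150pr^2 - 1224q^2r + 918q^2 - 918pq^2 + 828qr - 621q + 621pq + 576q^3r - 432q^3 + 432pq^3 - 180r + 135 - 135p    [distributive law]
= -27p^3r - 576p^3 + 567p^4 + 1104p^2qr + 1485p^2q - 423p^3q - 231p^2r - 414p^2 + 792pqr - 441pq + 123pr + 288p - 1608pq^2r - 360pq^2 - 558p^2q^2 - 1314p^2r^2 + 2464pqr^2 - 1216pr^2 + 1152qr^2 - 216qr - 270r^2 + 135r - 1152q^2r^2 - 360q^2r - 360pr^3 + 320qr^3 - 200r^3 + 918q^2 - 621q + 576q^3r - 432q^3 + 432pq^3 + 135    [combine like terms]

After distributive law, the bracketed line is:

(-189p^3 + 168p^2q - 105p^2 + 108p^2 - 96pq + 60p - 27p^2q + 24pq^2 - 15pq + 261p^2r - 232pqr + 145pr + 189pr - 168qr + 105r - 324pqr + 288q^2r - 180qr + 90pr^2 - 80qr^2 + 50r^2 - 243pq + 216q^2 - 135q + 162pq^2 - 144q^3 + 90q^2 + 81p - 72q + 45)(-4r + 3 - 3p)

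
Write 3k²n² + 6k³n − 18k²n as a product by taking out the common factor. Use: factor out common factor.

3k²n(n + 2k − 6)

3k²n² + 6k³n − 18k²n
= 3(k²n² + 2k³n − 6k²n)    [factor out 3]
= 3k²n(n + 2k − 6)    [factor out k²n]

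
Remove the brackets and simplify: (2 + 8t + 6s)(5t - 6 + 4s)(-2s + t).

(2 + 8t + 6s)(5t - 6 + 4s)(-2s + t)
= (10t - 12 + 8s + 40t^2 - 48t + 32st + 30st - 36s + 24s^2)(-2s + t)    [distributive law]
= (-38t - 12 - 28s + 40t^2 + 62st + 24s^2)(-2s + t)    [combine like terms]
= 76st - 38t^2 + 24s - 12t + 56s^2 - 28st - 80st^2 + 40t^3 - 124s^2t + 62st^2 - 48s^3 + 24s^2t    [distributive law]
= 48st - 38t^2 + 24s - 12t + 56s^2 - 18st^2 + 40t^3 - 100s^2t - 48s^3    [combine like terms]

48st - 38t^2 + 24s - 12t + 56s^2 - 18st^2 + 40t^3 - 100s^2t - 48s^3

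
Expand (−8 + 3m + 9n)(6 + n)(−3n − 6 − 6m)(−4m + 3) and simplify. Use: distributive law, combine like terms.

−516mn − 396n − 612m + 864 − 1044m² + 579mn² − 576n² + 1338m²n + 432m³ + 252m²n² + 72m³n + 108mn³ − 81n³

(−8 + 3m + 9n)(6 + n)(−3n − 6 − 6m)(−4m + 3)
= (−48 − 8n + 18m + 3mn + 54n + 9n²)(−3n − 6 − 6m)(−4m + 3)    [distributive law]
= (−48 + 46n + 18m + 3mn + 9n²)(−3n − 6 − 6m)(−4m + 3)    [combine like terms]
= (144n + 288 + 288m − 138n² − 276n − 276mn − 54mn − 108m − 108m² − 9mn² − 18mn − 18m²n − 27n³ − 54n² − 54mn²)(−4m + 3)    [distributive law]
= (−132n + 288 + 180m − 192n² − 348mn − 108m² − 63mn² − 18m²n − 27n³)(−4m + 3)    [combine like terms]
= 528mn − 396n − 1152m + 864 − 720m² + 540m + 768mn² − 576n² + 1392m²n − 1044mn + 432m³ − 324m² + 252m²n² − 189mn² + 72m³n − 54m²n + 108mn³ − 81n³    [distributive law]
= −516mn − 396n − 612m + 864 − 1044m² + 579mn² − 576n² + 1338m²n + 432m³ + 252m²n² + 72m³n + 108mn³ − 81n³    [combine like terms]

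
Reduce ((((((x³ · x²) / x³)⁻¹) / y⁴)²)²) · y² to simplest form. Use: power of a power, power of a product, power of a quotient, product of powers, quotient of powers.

x⁻⁸·y⁻¹⁴

((((((x³ · x²) / x³)⁻¹) / y⁴)²)²) · y²
= (((((x³ · x²) / x³)⁻¹) / y⁴)⁴) · y²    [power of a power]
= (((((x³ · x²) / x³)⁻¹)⁴) / ((y⁴)⁴)) · y²    [power of a quotient]
= ((((x³ · x²) / x³)⁻⁴) / ((y⁴)⁴)) · y²    [power of a power]
= ((((x³ · x²)⁻⁴) / ((x³)⁻⁴)) / ((y⁴)⁴)) · y²    [power of a quotient]
= (((((x³)⁻⁴) · ((x²)⁻⁴)) / ((x³)⁻⁴)) / ((y⁴)⁴)) · y²    [power of a product]
= (((x⁻¹² · ((x²)⁻⁴)) / ((x³)⁻⁴)) / ((y⁴)⁴)) · y²    [power of a power]
= (((x⁻¹² · x⁻⁸) / ((x³)⁻⁴)) / ((y⁴)⁴)) · y²    [power of a power]
= ((x⁻²⁰ / ((x³)⁻⁴)) / ((y⁴)⁴)) · y²    [product of powers]
= ((x⁻²⁰ / x⁻¹²) / ((y⁴)⁴)) · y²    [power of a power]
= (x⁻⁸ / ((y⁴)⁴)) · y²    [quotient of powers]
= (x⁻⁸ / y¹⁶) · y²    [power of a power]
= x⁻⁸·y⁻¹⁴    [quotient of powers]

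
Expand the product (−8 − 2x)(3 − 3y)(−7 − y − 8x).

(−8 − 2x)(3 − 3y)(−7 − y − 8x)
= (−24 + 24y − 6x + 6xy)(−7 − y − 8x)    [distributive law]
= 168 + 24y + 192x − 168y − 24y² − 192xy + 42x + 6xy + 48x² − 42xy − 6xy² − 48x²y    [distributive law]
= 168 − 144y + 234x − 24y² − 228xy + 48x² − 6xy² − 48x²y    [combine like terms]

168 − 144y + 234x − 24y² − 228xy + 48x² − 6xy² − 48x²y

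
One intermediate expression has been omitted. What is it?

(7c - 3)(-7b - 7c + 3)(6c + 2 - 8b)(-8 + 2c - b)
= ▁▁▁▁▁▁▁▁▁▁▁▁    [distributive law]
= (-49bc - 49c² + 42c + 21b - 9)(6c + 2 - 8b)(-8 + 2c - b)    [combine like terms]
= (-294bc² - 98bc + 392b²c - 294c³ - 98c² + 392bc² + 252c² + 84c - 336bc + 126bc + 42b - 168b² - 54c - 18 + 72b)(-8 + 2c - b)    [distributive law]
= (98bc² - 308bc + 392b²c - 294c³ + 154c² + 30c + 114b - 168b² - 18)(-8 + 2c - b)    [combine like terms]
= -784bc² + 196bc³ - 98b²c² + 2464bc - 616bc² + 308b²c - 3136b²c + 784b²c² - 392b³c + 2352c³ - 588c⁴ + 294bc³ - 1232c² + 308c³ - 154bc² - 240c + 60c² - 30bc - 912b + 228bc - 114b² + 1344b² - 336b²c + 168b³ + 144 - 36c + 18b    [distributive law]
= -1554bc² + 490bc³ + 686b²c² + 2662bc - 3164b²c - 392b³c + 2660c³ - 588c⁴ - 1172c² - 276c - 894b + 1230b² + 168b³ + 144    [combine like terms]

Applying distributive law to the line above:

(-49bc - 49c² + 21c + 21b + 21c - 9)(6c + 2 - 8b)(-8 + 2c - b)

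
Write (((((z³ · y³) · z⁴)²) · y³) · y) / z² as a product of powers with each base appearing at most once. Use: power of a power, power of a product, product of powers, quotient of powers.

y¹⁰z¹²

(((((z³ · y³) · z⁴)²) · y³) · y) / z²
= (((((z³ · y³)²) · ((z⁴)²)) · y³) · y) / z²    [power of a product]
= ((((((z³)²) · ((y³)²)) · ((z⁴)²)) · y³) · y) / z²    [power of a product]
= ((((z⁶ · ((y³)²)) · ((z⁴)²)) · y³) · y) / z²    [power of a power]
= ((((z⁶ · y⁶) · ((z⁴)²)) · y³) · y) / z²    [power of a power]
= ((((z⁶ · y⁶) · z⁸) · y³) · y) / z²    [power of a power]
= y¹⁰z¹²    [quotient of powers; product of powers]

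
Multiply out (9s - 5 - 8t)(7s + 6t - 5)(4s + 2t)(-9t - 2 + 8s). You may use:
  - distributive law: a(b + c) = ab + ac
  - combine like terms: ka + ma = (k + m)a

-1324s³t - 3064s³ + 2016s⁴ - 2630s²t² + 1684s²t + 996st³ + 1632st² + 1440s² - 260st + 12t³ - 490t² - 200s - 100t + 864t⁴

(9s - 5 - 8t)(7s + 6t - 5)(4s + 2t)(-9t - 2 + 8s)
= (63s² + 54st - 45s - 35s - 30t + 25 - 56st - 48t² + 40t)(4s + 2t)(-9t - 2 + 8s)    [distributive law]
= (63s² - 2st - 80s + 10t + 25 - 48t²)(4s + 2t)(-9t - 2 + 8s)    [combine like terms]
= (252s³ + 126s²t - 8s²t - 4st² - 320s² - 160st + 40st + 20t² + 100s + 50t - 192st² - 96t³)(-9t - 2 + 8s)    [distributive law]
= (252s³ + 118s²t - 196st² - 320s² - 120st + 20t² + 100s + 50t - 96t³)(-9t - 2 + 8s)    [combine like terms]
= -2268s³t - 504s³ + 2016s⁴ - 1062s²t² - 236s²t + 944s³t + 1764st³ + 392st² - 1568s²t² + 2880s²t + 640s² - 2560s³ + 1080st² + 240st - 960s²t - 180t³ - 40t² + 160st² - 900st - 200s + 800s² - 450t² - 100t + 400st + 864t⁴ + 192t³ - 768st³    [distributive law]
= -1324s³t - 3064s³ + 2016s⁴ - 2630s²t² + 1684s²t + 996st³ + 1632st² + 1440s² - 260st + 12t³ - 490t² - 200s - 100t + 864t⁴    [combine like terms]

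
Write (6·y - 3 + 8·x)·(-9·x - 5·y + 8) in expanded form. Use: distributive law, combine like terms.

(6·y - 3 + 8·x)·(-9·x - 5·y + 8)
= -54·x·y - 30·y^2 + 48·y + 27·x + 15·y - 24 - 72·x^2 - 40·x·y + 64·x    [distributive law]
= -94·x·y - 30·y^2 + 63·y + 91·x - 24 - 72·x^2    [combine like terms]

-94·x·y - 30·y^2 + 63·y + 91·x - 24 - 72·x^2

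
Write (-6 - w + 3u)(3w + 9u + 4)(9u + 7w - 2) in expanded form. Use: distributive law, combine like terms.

-492uw - 148w^2 - 124w - 432u^2 - 132u + 48 - 27uw^2 - 21w^3 + 243u^3 + 189u^2w

(-6 - w + 3u)(3w + 9u + 4)(9u + 7w - 2)
= (-18w - 54u - 24 - 3w^2 - 9uw - 4w + 9uw + 27u^2 + 12u)(9u + 7w - 2)    [distributive law]
= (-22w - 42u - 24 - 3w^2 + 27u^2)(9u + 7w - 2)    [combine like terms]
= -198uw - 154w^2 + 44w - 378u^2 - 294uw + 84u - 216u - 168w + 48 - 27uw^2 - 21w^3 + 6w^2 + 243u^3 + 189u^2w - 54u^2    [distributive law]
= -492uw - 148w^2 - 124w - 432u^2 - 132u + 48 - 27uw^2 - 21w^3 + 243u^3 + 189u^2w    [combine like terms]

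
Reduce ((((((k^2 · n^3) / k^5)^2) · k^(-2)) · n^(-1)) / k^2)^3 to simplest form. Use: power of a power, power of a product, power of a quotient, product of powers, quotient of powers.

((((((k^2 · n^3) / k^5)^2) · k^(-2)) · n^(-1)) / k^2)^3
= ((((((k^2 · n^3) / k^5)^2) · k^(-2)) · n^(-1))^3) / ((k^2)^3)    [power of a quotient]
= ((((((k^2 · n^3) / k^5)^2) · k^(-2))^3) · ((n^(-1))^3)) / ((k^2)^3)    [power of a product]
= ((((((k^2 · n^3) / k^5)^2)^3) · ((k^(-2))^3)) · ((n^(-1))^3)) / ((k^2)^3)    [power of a product]
= (((((k^2 · n^3) / k^5)^6) · ((k^(-2))^3)) · ((n^(-1))^3)) / ((k^2)^3)    [power of a power]
= (((((k^2 · n^3)^6) / ((k^5)^6)) · ((k^(-2))^3)) · ((n^(-1))^3)) / ((k^2)^3)    [power of a quotient]
= ((((((k^2)^6) · ((n^3)^6)) / ((k^5)^6)) · ((k^(-2))^3)) · ((n^(-1))^3)) / ((k^2)^3)    [power of a product]
= ((((k^12 · ((n^3)^6)) / ((k^5)^6)) · ((k^(-2))^3)) · ((n^(-1))^3)) / ((k^2)^3)    [power of a power]
= ((((k^12 · n^18) / ((k^5)^6)) · ((k^(-2))^3)) · ((n^(-1))^3)) / ((k^2)^3)    [power of a power]
= ((((k^12 · n^18) / k^30) · ((k^(-2))^3)) · ((n^(-1))^3)) / ((k^2)^3)    [power of a power]
= ((((k^12 · n^18) / k^30) · k^(-6)) · ((n^(-1))^3)) / ((k^2)^3)    [power of a power]
= ((((k^12 · n^18) / k^30) · k^(-6)) · n^(-3)) / ((k^2)^3)    [power of a power]
= ((((k^12 · n^18) / k^30) · k^(-6)) · n^(-3)) / k^6    [power of a power]
= k^(-30)n^15    [quotient of powers; product of powers]

k^(-30)n^15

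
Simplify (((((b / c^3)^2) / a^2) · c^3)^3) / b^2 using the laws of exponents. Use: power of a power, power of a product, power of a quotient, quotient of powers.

a^(-6)b^4c^(-9)

(((((b / c^3)^2) / a^2) · c^3)^3) / b^2
= (((((b / c^3)^2) / a^2)^3) · ((c^3)^3)) / b^2    [power of a product]
= (((((b / c^3)^2)^3) / ((a^2)^3)) · ((c^3)^3)) / b^2    [power of a quotient]
= ((((b / c^3)^6) / ((a^2)^3)) · ((c^3)^3)) / b^2    [power of a power]
= ((((b^6) / ((c^3)^6)) / ((a^2)^3)) · ((c^3)^3)) / b^2    [power of a quotient]
= (((b^6 / c^18) / ((a^2)^3)) · ((c^3)^3)) / b^2    [power of a power]
= (((b^6 / c^18) / a^6) · ((c^3)^3)) / b^2    [power of a power]
= (((b^6 / c^18) / a^6) · c^9) / b^2    [power of a power]
= a^(-6)b^4c^(-9)    [quotient of powers]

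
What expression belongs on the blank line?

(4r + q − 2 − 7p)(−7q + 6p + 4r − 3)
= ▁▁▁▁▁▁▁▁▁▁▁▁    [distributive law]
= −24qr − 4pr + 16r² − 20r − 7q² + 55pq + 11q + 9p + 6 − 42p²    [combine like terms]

After distributive law, the bracketed line is:

−28qr + 24pr + 16r² − 12r − 7q² + 6pq + 4qr − 3q + 14q − 12p − 8r + 6 + 49pq − 42p² − 28pr + 21p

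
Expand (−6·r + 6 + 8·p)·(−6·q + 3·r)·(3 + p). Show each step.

(−6·r + 6 + 8·p)·(−6·q + 3·r)·(3 + p)
= (36·q·r − 18·r^2 − 36·q + 18·r − 48·p·q + 24·p·r)·(3 + p)    [distributive law]
= 108·q·r + 36·p·q·r − 54·r^2 − 18·p·r^2 − 108·q − 36·p·q + 54·r + 18·p·r − 144·p·q − 48·p^2·q + 72·p·r + 24·p^2·r    [distributive law]
= 108·q·r + 36·p·q·r − 54·r^2 − 18·p·r^2 − 108·q − 180·p·q + 54·r + 90·p·r − 48·p^2·q + 24·p^2·r    [combine like terms]

108·q·r + 36·p·q·r − 54·r^2 − 18·p·r^2 − 108·q − 180·p·q + 54·r + 90·p·r − 48·p^2·q + 24·p^2·r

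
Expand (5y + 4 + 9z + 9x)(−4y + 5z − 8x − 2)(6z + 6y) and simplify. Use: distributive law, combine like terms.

−186y^2z − 120y^3 + 204yz^2 − 618xyz − 456xy^2 − 144yz − 156y^2 + 12z^2 − 300xz − 300xy − 48z − 48y + 270z^3 − 162xz^2 − 432x^2z − 432x^2y

(5y + 4 + 9z + 9x)(−4y + 5z − 8x − 2)(6z + 6y)
= (−20y^2 + 25yz − 40xy − 10y − 16y + 20z − 32x − 8 − 36yz + 45z^2 − 72xz − 18z − 36xy + 45xz − 72x^2 − 18x)(6z + 6y)    [distributive law]
= (−20y^2 − 11yz − 76xy − 26y + 2z − 50x − 8 + 45z^2 − 27xz − 72x^2)(6z + 6y)    [combine like terms]
= −120y^2z − 120y^3 − 66yz^2 − 66y^2z − 456xyz − 456xy^2 − 156yz − 156y^2 + 12z^2 + 12yz − 300xz − 300xy − 48z − 48y + 270z^3 + 270yz^2 − 162xz^2 − 162xyz − 432x^2z − 432x^2y    [distributive law]
= −186y^2z − 120y^3 + 204yz^2 − 618xyz − 456xy^2 − 144yz − 156y^2 + 12z^2 − 300xz − 300xy − 48z − 48y + 270z^3 − 162xz^2 − 432x^2z − 432x^2y    [combine like terms]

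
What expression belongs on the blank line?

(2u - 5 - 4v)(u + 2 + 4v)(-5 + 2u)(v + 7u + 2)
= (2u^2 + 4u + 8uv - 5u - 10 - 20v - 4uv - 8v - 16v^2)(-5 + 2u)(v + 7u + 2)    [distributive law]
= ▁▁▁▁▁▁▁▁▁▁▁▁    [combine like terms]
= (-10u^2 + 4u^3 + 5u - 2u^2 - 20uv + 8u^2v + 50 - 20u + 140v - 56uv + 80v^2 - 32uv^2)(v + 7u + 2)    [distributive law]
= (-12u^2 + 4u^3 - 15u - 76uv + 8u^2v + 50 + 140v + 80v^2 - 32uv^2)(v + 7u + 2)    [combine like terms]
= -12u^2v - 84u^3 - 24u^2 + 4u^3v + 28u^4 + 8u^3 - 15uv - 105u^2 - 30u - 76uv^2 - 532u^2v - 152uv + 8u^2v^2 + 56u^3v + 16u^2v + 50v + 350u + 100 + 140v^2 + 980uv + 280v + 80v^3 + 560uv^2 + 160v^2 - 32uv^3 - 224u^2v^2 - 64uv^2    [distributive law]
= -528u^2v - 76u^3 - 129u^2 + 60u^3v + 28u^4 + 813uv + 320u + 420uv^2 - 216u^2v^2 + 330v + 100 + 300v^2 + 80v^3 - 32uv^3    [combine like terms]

After combine like terms, the bracketed line is:

(2u^2 - u + 4uv - 10 - 28v - 16v^2)(-5 + 2u)(v + 7u + 2)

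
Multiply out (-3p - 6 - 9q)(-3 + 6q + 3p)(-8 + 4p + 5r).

(-3p - 6 - 9q)(-3 + 6q + 3p)(-8 + 4p + 5r)
= (9p - 18pq - 9p^2 + 18 - 36q - 18p + 27q - 54q^2 - 27pq)(-8 + 4p + 5r)    [distributive law]
= (-9p - 45pq - 9p^2 + 18 - 9q - 54q^2)(-8 + 4p + 5r)    [combine like terms]
= 72p - 36p^2 - 45pr + 360pq - 180p^2q - 225pqr + 72p^2 - 36p^3 - 45p^2r - 144 + 72p + 90r + 72q - 36pq - 45qr + 432q^2 - 216pq^2 - 270q^2r    [distributive law]
= 144p + 36p^2 - 45pr + 324pq - 180p^2q - 225pqr - 36p^3 - 45p^2r - 144 + 90r + 72q - 45qr + 432q^2 - 216pq^2 - 270q^2r    [combine like terms]

144p + 36p^2 - 45pr + 324pq - 180p^2q - 225pqr - 36p^3 - 45p^2r - 144 + 90r + 72q - 45qr + 432q^2 - 216pq^2 - 270q^2r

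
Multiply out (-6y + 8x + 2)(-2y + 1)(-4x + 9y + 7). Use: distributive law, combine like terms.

(-6y + 8x + 2)(-2y + 1)(-4x + 9y + 7)
= (12y^2 - 6y - 16xy + 8x - 4y + 2)(-4x + 9y + 7)    [distributive law]
= (12y^2 - 10y - 16xy + 8x + 2)(-4x + 9y + 7)    [combine like terms]
= -48xy^2 + 108y^3 + 84y^2 + 40xy - 90y^2 - 70y + 64x^2y - 144xy^2 - 112xy - 32x^2 + 72xy + 56x - 8x + 18y + 14    [distributive law]
= -192xy^2 + 108y^3 - 6y^2 - 52y + 64x^2y - 32x^2 + 48x + 14    [combine like terms]

-192xy^2 + 108y^3 - 6y^2 - 52y + 64x^2y - 32x^2 + 48x + 14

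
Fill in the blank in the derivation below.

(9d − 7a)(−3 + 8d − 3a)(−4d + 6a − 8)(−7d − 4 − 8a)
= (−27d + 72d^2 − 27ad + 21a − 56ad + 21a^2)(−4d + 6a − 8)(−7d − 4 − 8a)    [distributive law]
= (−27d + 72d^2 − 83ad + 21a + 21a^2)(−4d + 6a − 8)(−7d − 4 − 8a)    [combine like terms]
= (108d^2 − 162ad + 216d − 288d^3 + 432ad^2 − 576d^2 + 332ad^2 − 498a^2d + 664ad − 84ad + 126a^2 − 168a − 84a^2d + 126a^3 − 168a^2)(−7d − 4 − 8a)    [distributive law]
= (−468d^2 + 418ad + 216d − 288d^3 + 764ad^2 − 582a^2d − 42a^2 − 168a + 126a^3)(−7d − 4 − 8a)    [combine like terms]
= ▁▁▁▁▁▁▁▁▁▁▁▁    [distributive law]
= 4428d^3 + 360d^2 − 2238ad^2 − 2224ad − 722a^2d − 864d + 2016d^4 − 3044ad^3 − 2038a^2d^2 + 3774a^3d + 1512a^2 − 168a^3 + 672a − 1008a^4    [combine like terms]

Applying distributive law to the line above:

3276d^3 + 1872d^2 + 3744ad^2 − 2926ad^2 − 1672ad − 3344a^2d − 1512d^2 − 864d − 1728ad + 2016d^4 + 1152d^3 + 2304ad^3 − 5348ad^3 − 3056ad^2 − 6112a^2d^2 + 4074a^2d^2 + 2328a^2d + 4656a^3d + 294a^2d + 168a^2 + 336a^3 + 1176ad + 672a + 1344a^2 − 882a^3d − 504a^3 − 1008a^4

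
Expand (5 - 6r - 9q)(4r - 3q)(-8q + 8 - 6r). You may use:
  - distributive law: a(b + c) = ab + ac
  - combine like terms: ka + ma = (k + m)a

(5 - 6r - 9q)(4r - 3q)(-8q + 8 - 6r)
= (20r - 15q - 24r^2 + 18qr - 36qr + 27q^2)(-8q + 8 - 6r)    [distributive law]
= (20r - 15q - 24r^2 - 18qr + 27q^2)(-8q + 8 - 6r)    [combine like terms]
= -160qr + 160r - 120r^2 + 120q^2 - 120q + 90qr + 192qr^2 - 192r^2 + 144r^3 + 144q^2r - 144qr + 108qr^2 - 216q^3 + 216q^2 - 162q^2r    [distributive law]
= -214qr + 160r - 312r^2 + 336q^2 - 120q + 300qr^2 + 144r^3 - 18q^2r - 216q^3    [combine like terms]

-214qr + 160r - 312r^2 + 336q^2 - 120q + 300qr^2 + 144r^3 - 18q^2r - 216q^3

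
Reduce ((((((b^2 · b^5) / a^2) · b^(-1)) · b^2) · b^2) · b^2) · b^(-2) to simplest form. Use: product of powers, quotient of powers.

((((((b^2 · b^5) / a^2) · b^(-1)) · b^2) · b^2) · b^2) · b^(-2)
= (((((b^7 / a^2) · b^(-1)) · b^2) · b^2) · b^2) · b^(-2)    [product of powers]
= a^(-2)·b^10    [quotient of powers; product of powers]

a^(-2)·b^10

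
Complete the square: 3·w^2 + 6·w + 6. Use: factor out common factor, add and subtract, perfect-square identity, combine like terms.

3·w^2 + 6·w + 6
= 3(w^2 + 2·w) + 6    [factor out 3 from the w-terms]
= 3(w^2 + 2·w + 1 − 1) + 6    [add and subtract 1 inside the bracket]
= 3(w + 1)^2 − 3 + 6    [perfect-square identity]
= 3(w + 1)^2 + 3    [combine constants]

3(w + 1)^2 + 3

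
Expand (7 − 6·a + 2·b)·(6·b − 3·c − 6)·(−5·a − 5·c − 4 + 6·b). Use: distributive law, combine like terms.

210·a·b − 252·b·c − 372·b + 132·b^2 − 147·a·c + 105·c^2 + 294·c + 66·a + 168 + 180·a^2·b + 318·a·b·c − 276·a·b^2 − 90·a^2·c − 90·a·c^2 − 180·a^2 − 96·b^2·c + 72·b^3 + 30·b·c^2

(7 − 6·a + 2·b)·(6·b − 3·c − 6)·(−5·a − 5·c − 4 + 6·b)
= (42·b − 21·c − 42 − 36·a·b + 18·a·c + 36·a + 12·b^2 − 6·b·c − 12·b)·(−5·a − 5·c − 4 + 6·b)    [distributive law]
= (30·b − 21·c − 42 − 36·a·b + 18·a·c + 36·a + 12·b^2 − 6·b·c)·(−5·a − 5·c − 4 + 6·b)    [combine like terms]
= −150·a·b − 150·b·c − 120·b + 180·b^2 + 105·a·c + 105·c^2 + 84·c − 126·b·c + 210·a + 210·c + 168 − 252·b + 180·a^2·b + 180·a·b·c + 144·a·b − 216·a·b^2 − 90·a^2·c − 90·a·c^2 − 72·a·c + 108·a·b·c − 180·a^2 − 180·a·c − 144·a + 216·a·b − 60·a·b^2 − 60·b^2·c − 48·b^2 + 72·b^3 + 30·a·b·c + 30·b·c^2 + 24·b·c − 36·b^2·c    [distributive law]
= 210·a·b − 252·b·c − 372·b + 132·b^2 − 147·a·c + 105·c^2 + 294·c + 66·a + 168 + 180·a^2·b + 318·a·b·c − 276·a·b^2 − 90·a^2·c − 90·a·c^2 − 180·a^2 − 96·b^2·c + 72·b^3 + 30·b·c^2    [combine like terms]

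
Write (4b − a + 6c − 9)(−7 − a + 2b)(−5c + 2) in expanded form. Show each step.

(4b − a + 6c − 9)(−7 − a + 2b)(−5c + 2)
= (−28b − 4ab + 8b² + 7a + a² − 2ab − 42c − 6ac + 12bc + 63 + 9a − 18b)(−5c + 2)    [distributive law]
= (−46b − 6ab + 8b² + 16a + a² − 42c − 6ac + 12bc + 63)(−5c + 2)    [combine like terms]
= 230bc − 92b + 30abc − 12ab − 40b²c + 16b² − 80ac + 32a − 5a²c + 2a² + 210c² − 84c + 30ac² − 12ac − 60bc² + 24bc − 315c + 126    [distributive law]
= 254bc − 92b + 30abc − 12ab − 40b²c + 16b² − 92ac + 32a − 5a²c + 2a² + 210c² − 399c + 30ac² − 60bc² + 126    [combine like terms]

254bc − 92b + 30abc − 12ab − 40b²c + 16b² − 92ac + 32a − 5a²c + 2a² + 210c² − 399c + 30ac² − 60bc² + 126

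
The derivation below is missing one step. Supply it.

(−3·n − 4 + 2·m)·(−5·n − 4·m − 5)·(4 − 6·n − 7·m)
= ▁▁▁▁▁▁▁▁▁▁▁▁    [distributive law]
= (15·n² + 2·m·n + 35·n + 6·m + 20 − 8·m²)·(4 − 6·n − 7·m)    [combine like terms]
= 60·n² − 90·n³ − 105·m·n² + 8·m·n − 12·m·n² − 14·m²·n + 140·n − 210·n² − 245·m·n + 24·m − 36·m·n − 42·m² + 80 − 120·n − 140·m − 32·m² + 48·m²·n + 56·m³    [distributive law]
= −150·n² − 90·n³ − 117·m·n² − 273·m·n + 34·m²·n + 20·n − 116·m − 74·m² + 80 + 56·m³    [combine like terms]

By distributive law:

(15·n² + 12·m·n + 15·n + 20·n + 16·m + 20 − 10·m·n − 8·m² − 10·m)·(4 − 6·n − 7·m)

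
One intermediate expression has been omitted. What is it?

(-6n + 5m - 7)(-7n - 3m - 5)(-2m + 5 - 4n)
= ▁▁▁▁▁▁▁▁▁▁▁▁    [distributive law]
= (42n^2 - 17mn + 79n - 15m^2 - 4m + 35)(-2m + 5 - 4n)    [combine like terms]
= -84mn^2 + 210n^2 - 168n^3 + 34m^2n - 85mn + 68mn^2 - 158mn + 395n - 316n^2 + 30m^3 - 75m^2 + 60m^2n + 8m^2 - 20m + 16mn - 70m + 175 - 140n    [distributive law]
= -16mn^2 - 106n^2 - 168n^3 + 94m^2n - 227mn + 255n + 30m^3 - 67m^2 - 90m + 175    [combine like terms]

After distributive law, the bracketed line is:

(42n^2 + 18mn + 30n - 35mn - 15m^2 - 25m + 49n + 21m + 35)(-2m + 5 - 4n)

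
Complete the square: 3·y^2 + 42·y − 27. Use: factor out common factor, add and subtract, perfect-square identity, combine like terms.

3·y^2 + 42·y − 27
= 3(y^2 + 14·y) − 27    [factor out 3 from the y-terms]
= 3(y^2 + 14·y + 49 − 49) − 27    [add and subtract 49 inside the bracket]
= 3(y + 7)^2 − 147 − 27    [perfect-square identity]
= 3(y + 7)^2 − 174    [combine constants]

3(y + 7)^2 − 174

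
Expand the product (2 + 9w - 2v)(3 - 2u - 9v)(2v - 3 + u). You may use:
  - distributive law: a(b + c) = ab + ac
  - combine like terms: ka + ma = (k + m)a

84v - 18 + 18u - 44uv - 4u^2 - 102v^2 + 297vw - 81w + 81uw - 117uvw - 18u^2w - 162v^2w + 26uv^2 + 4u^2v + 36v^3

(2 + 9w - 2v)(3 - 2u - 9v)(2v - 3 + u)
= (6 - 4u - 18v + 27w - 18uw - 81vw - 6v + 4uv + 18v^2)(2v - 3 + u)    [distributive law]
= (6 - 4u - 24v + 27w - 18uw - 81vw + 4uv + 18v^2)(2v - 3 + u)    [combine like terms]
= 12v - 18 + 6u - 8uv + 12u - 4u^2 - 48v^2 + 72v - 24uv + 54vw - 81w + 27uw - 36uvw + 54uw - 18u^2w - 162v^2w + 243vw - 81uvw + 8uv^2 - 12uv + 4u^2v + 36v^3 - 54v^2 + 18uv^2    [distributive law]
= 84v - 18 + 18u - 44uv - 4u^2 - 102v^2 + 297vw - 81w + 81uw - 117uvw - 18u^2w - 162v^2w + 26uv^2 + 4u^2v + 36v^3    [combine like terms]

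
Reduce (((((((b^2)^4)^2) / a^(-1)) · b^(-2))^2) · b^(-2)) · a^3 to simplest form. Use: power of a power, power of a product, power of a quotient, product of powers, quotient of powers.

a^5b^26

(((((((b^2)^4)^2) / a^(-1)) · b^(-2))^2) · b^(-2)) · a^3
= (((((((b^2)^4)^2) / a^(-1))^2) · ((b^(-2))^2)) · b^(-2)) · a^3    [power of a product]
= (((((((b^2)^4)^2)^2) / ((a^(-1))^2)) · ((b^(-2))^2)) · b^(-2)) · a^3    [power of a quotient]
= ((((((b^2)^4)^4) / ((a^(-1))^2)) · ((b^(-2))^2)) · b^(-2)) · a^3    [power of a power]
= (((((b^2)^16) / ((a^(-1))^2)) · ((b^(-2))^2)) · b^(-2)) · a^3    [power of a power]
= (((b^32 / ((a^(-1))^2)) · ((b^(-2))^2)) · b^(-2)) · a^3    [power of a power]
= (((b^32 / a^(-2)) · ((b^(-2))^2)) · b^(-2)) · a^3    [power of a power]
= (((b^32 / a^(-2)) · b^(-4)) · b^(-2)) · a^3    [power of a power]
= a^5b^26    [quotient of powers; product of powers]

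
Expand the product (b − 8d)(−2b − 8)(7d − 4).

−14b^2d + 8b^2 − 120bd + 32b + 112bd^2 + 448d^2 − 256d

(b − 8d)(−2b − 8)(7d − 4)
= (−2b^2 − 8b + 16bd + 64d)(7d − 4)    [distributive law]
= −14b^2d + 8b^2 − 56bd + 32b + 112bd^2 − 64bd + 448d^2 − 256d    [distributive law]
= −14b^2d + 8b^2 − 120bd + 32b + 112bd^2 + 448d^2 − 256d    [combine like terms]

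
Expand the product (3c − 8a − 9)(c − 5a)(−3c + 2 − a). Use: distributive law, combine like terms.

−9c³ + 33c² + 66ac² − 172ac − 97a²c + 35a² − 40a³ − 18c + 90a

(3c − 8a − 9)(c − 5a)(−3c + 2 − a)
= (3c² − 15ac − 8ac + 40a² − 9c + 45a)(−3c + 2 − a)    [distributive law]
= (3c² − 23ac + 40a² − 9c + 45a)(−3c + 2 − a)    [combine like terms]
= −9c³ + 6c² − 3ac² + 69ac² − 46ac + 23a²c − 120a²c + 80a² − 40a³ + 27c² − 18c + 9ac − 135ac + 90a − 45a²    [distributive law]
= −9c³ + 33c² + 66ac² − 172ac − 97a²c + 35a² − 40a³ − 18c + 90a    [combine like terms]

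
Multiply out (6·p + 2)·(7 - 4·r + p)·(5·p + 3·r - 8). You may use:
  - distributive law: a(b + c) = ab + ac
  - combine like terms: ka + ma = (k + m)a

172·p² + 284·p·r - 282·p - 102·p²·r - 72·p·r² + 30·p³ + 106·r - 112 - 24·r²

(6·p + 2)·(7 - 4·r + p)·(5·p + 3·r - 8)
= (42·p - 24·p·r + 6·p² + 14 - 8·r + 2·p)·(5·p + 3·r - 8)    [distributive law]
= (44·p - 24·p·r + 6·p² + 14 - 8·r)·(5·p + 3·r - 8)    [combine like terms]
= 220·p² + 132·p·r - 352·p - 120·p²·r - 72·p·r² + 192·p·r + 30·p³ + 18·p²·r - 48·p² + 70·p + 42·r - 112 - 40·p·r - 24·r² + 64·r    [distributive law]
= 172·p² + 284·p·r - 282·p - 102·p²·r - 72·p·r² + 30·p³ + 106·r - 112 - 24·r²    [combine like terms]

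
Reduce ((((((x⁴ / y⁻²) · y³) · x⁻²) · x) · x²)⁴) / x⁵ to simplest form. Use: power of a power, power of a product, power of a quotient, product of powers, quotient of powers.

((((((x⁴ / y⁻²) · y³) · x⁻²) · x) · x²)⁴) / x⁵
= ((((((x⁴ / y⁻²) · y³) · x⁻²) · x)⁴) · ((x²)⁴)) / x⁵    [power of a product]
= ((((((x⁴ / y⁻²) · y³) · x⁻²)⁴) · (x⁴)) · ((x²)⁴)) / x⁵    [power of a product]
= ((((((x⁴ / y⁻²) · y³)⁴) · ((x⁻²)⁴)) · (x⁴)) · ((x²)⁴)) / x⁵    [power of a product]
= ((((((x⁴ / y⁻²)⁴) · ((y³)⁴)) · ((x⁻²)⁴)) · (x⁴)) · ((x²)⁴)) / x⁵    [power of a product]
= (((((((x⁴)⁴) / ((y⁻²)⁴)) · ((y³)⁴)) · ((x⁻²)⁴)) · (x⁴)) · ((x²)⁴)) / x⁵    [power of a quotient]
= (((((x¹⁶ / ((y⁻²)⁴)) · ((y³)⁴)) · ((x⁻²)⁴)) · (x⁴)) · ((x²)⁴)) / x⁵    [power of a power]
= (((((x¹⁶ / y⁻⁸) · ((y³)⁴)) · ((x⁻²)⁴)) · (x⁴)) · ((x²)⁴)) / x⁵    [power of a power]
= (((((x¹⁶ / y⁻⁸) · y¹²) · ((x⁻²)⁴)) · (x⁴)) · ((x²)⁴)) / x⁵    [power of a power]
= (((((x¹⁶ / y⁻⁸) · y¹²) · x⁻⁸) · (x⁴)) · ((x²)⁴)) / x⁵    [power of a power]
= (((((x¹⁶ / y⁻⁸) · y¹²) · x⁻⁸) · x⁴) · x⁸) / x⁵    [power of a power]
= x¹⁵y²⁰    [quotient of powers; product of powers]

x¹⁵y²⁰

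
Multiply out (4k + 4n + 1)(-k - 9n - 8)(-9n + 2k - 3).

-44k^2n - 8k^3 - 54k^2 + 288kn^2 + 335kn + 83k + 324n^3 + 477n^2 + 195n + 24

(4k + 4n + 1)(-k - 9n - 8)(-9n + 2k - 3)
= (-4k^2 - 36kn - 32k - 4kn - 36n^2 - 32n - k - 9n - 8)(-9n + 2k - 3)    [distributive law]
= (-4k^2 - 40kn - 33k - 36n^2 - 41n - 8)(-9n + 2k - 3)    [combine like terms]
= 36k^2n - 8k^3 + 12k^2 + 360kn^2 - 80k^2n + 120kn + 297kn - 66k^2 + 99k + 324n^3 - 72kn^2 + 108n^2 + 369n^2 - 82kn + 123n + 72n - 16k + 24    [distributive law]
= -44k^2n - 8k^3 - 54k^2 + 288kn^2 + 335kn + 83k + 324n^3 + 477n^2 + 195n + 24    [combine like terms]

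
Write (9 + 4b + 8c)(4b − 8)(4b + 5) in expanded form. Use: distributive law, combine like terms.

96b² − 268b − 360 + 64b³ + 128b²c − 96bc − 320c

(9 + 4b + 8c)(4b − 8)(4b + 5)
= (36b − 72 + 16b² − 32b + 32bc − 64c)(4b + 5)    [distributive law]
= (4b − 72 + 16b² + 32bc − 64c)(4b + 5)    [combine like terms]
= 16b² + 20b − 288b − 360 + 64b³ + 80b² + 128b²c + 160bc − 256bc − 320c    [distributive law]
= 96b² − 268b − 360 + 64b³ + 128b²c − 96bc − 320c    [combine like terms]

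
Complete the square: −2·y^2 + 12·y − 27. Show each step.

−2(y − 3)^2 − 9

−2·y^2 + 12·y − 27
= −2(y^2 − 6·y) − 27    [factor out -2 from the y-terms]
= −2(y^2 − 6·y + 9 − 9) − 27    [add and subtract 9 inside the bracket]
= −2(y − 3)^2 + 18 − 27    [perfect-square identity]
= −2(y − 3)^2 − 9    [combine constants]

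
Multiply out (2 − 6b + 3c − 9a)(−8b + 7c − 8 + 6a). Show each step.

(2 − 6b + 3c − 9a)(−8b + 7c − 8 + 6a)
= −16b + 14c − 16 + 12a + 48b² − 42bc + 48b − 36ab − 24bc + 21c² − 24c + 18ac + 72ab − 63ac + 72a − 54a²    [distributive law]
= 32b − 10c − 16 + 84a + 48b² − 66bc + 36ab + 21c² − 45ac − 54a²    [combine like terms]

32b − 10c − 16 + 84a + 48b² − 66bc + 36ab + 21c² − 45ac − 54a²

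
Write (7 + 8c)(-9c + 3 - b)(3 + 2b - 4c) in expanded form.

-201c - 74bc - 60c^2 + 63 + 21b - 14b^2 - 112bc^2 + 288c^3 - 16b^2c

(7 + 8c)(-9c + 3 - b)(3 + 2b - 4c)
= (-63c + 21 - 7b - 72c^2 + 24c - 8bc)(3 + 2b - 4c)    [distributive law]
= (-39c + 21 - 7b - 72c^2 - 8bc)(3 + 2b - 4c)    [combine like terms]
= -117c - 78bc + 156c^2 + 63 + 42b - 84c - 21b - 14b^2 + 28bc - 216c^2 - 144bc^2 + 288c^3 - 24bc - 16b^2c + 32bc^2    [distributive law]
= -201c - 74bc - 60c^2 + 63 + 21b - 14b^2 - 112bc^2 + 288c^3 - 16b^2c    [combine like terms]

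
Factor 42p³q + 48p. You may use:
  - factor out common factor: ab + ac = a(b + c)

6p(7p²q + 8)

42p³q + 48p
= 6(7p³q + 8p)    [factor out 6]
= 6p(7p²q + 8)    [factor out p]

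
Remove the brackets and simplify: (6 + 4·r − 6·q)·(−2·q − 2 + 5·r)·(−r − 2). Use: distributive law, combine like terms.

(6 + 4·r − 6·q)·(−2·q − 2 + 5·r)·(−r − 2)
= (−12·q − 12 + 30·r − 8·q·r − 8·r + 20·r^2 + 12·q^2 + 12·q − 30·q·r)·(−r − 2)    [distributive law]
= (−12 + 22·r − 38·q·r + 20·r^2 + 12·q^2)·(−r − 2)    [combine like terms]
= 12·r + 24 − 22·r^2 − 44·r + 38·q·r^2 + 76·q·r − 20·r^3 − 40·r^2 − 12·q^2·r − 24·q^2    [distributive law]
= −32·r + 24 − 62·r^2 + 38·q·r^2 + 76·q·r − 20·r^3 − 12·q^2·r − 24·q^2    [combine like terms]

−32·r + 24 − 62·r^2 + 38·q·r^2 + 76·q·r − 20·r^3 − 12·q^2·r − 24·q^2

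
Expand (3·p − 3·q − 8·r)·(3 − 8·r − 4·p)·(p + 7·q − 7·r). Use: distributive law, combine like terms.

9·p^2 + 54·p·q − 87·p·r + 92·p^2·r − 4·p·q·r + 8·p·r^2 − 12·p^3 − 72·p^2·q − 63·q^2 − 105·q·r + 168·q^2·r + 280·q·r^2 + 84·p·q^2 + 168·r^2 − 448·r^3

(3·p − 3·q − 8·r)·(3 − 8·r − 4·p)·(p + 7·q − 7·r)
= (9·p − 24·p·r − 12·p^2 − 9·q + 24·q·r + 12·p·q − 24·r + 64·r^2 + 32·p·r)·(p + 7·q − 7·r)    [distributive law]
= (9·p + 8·p·r − 12·p^2 − 9·q + 24·q·r + 12·p·q − 24·r + 64·r^2)·(p + 7·q − 7·r)    [combine like terms]
= 9·p^2 + 63·p·q − 63·p·r + 8·p^2·r + 56·p·q·r − 56·p·r^2 − 12·p^3 − 84·p^2·q + 84·p^2·r − 9·p·q − 63·q^2 + 63·q·r + 24·p·q·r + 168·q^2·r − 168·q·r^2 + 12·p^2·q + 84·p·q^2 − 84·p·q·r − 24·p·r − 168·q·r + 168·r^2 + 64·p·r^2 + 448·q·r^2 − 448·r^3    [distributive law]
= 9·p^2 + 54·p·q − 87·p·r + 92·p^2·r − 4·p·q·r + 8·p·r^2 − 12·p^3 − 72·p^2·q − 63·q^2 − 105·q·r + 168·q^2·r + 280·q·r^2 + 84·p·q^2 + 168·r^2 − 448·r^3    [combine like terms]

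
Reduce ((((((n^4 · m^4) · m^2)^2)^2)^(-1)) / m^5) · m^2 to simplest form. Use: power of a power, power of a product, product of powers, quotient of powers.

m^(-27)n^(-16)

((((((n^4 · m^4) · m^2)^2)^2)^(-1)) / m^5) · m^2
= (((((n^4 · m^4) · m^2)^2)^(-2)) / m^5) · m^2    [power of a power]
= ((((n^4 · m^4) · m^2)^(-4)) / m^5) · m^2    [power of a power]
= ((((n^4 · m^4)^(-4)) · ((m^2)^(-4))) / m^5) · m^2    [power of a product]
= (((((n^4)^(-4)) · ((m^4)^(-4))) · ((m^2)^(-4))) / m^5) · m^2    [power of a product]
= (((n^(-16) · ((m^4)^(-4))) · ((m^2)^(-4))) / m^5) · m^2    [power of a power]
= (((n^(-16) · m^(-16)) · ((m^2)^(-4))) / m^5) · m^2    [power of a power]
= (((n^(-16) · m^(-16)) · m^(-8)) / m^5) · m^2    [power of a power]
= m^(-27)n^(-16)    [quotient of powers; product of powers]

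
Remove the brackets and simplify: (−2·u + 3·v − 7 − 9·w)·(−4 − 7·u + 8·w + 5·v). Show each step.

57·u + 14·u^2 + 47·u·w − 31·u·v − 47·v − 21·v·w + 15·v^2 + 28 − 20·w − 72·w^2

(−2·u + 3·v − 7 − 9·w)·(−4 − 7·u + 8·w + 5·v)
= 8·u + 14·u^2 − 16·u·w − 10·u·v − 12·v − 21·u·v + 24·v·w + 15·v^2 + 28 + 49·u − 56·w − 35·v + 36·w + 63·u·w − 72·w^2 − 45·v·w    [distributive law]
= 57·u + 14·u^2 + 47·u·w − 31·u·v − 47·v − 21·v·w + 15·v^2 + 28 − 20·w − 72·w^2    [combine like terms]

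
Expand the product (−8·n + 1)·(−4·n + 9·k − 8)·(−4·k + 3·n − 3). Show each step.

−344·k·n^2 + 96·n^3 + 84·n^2 + 288·k^2·n + 3·k·n − 204·n − 36·k^2 + 5·k + 24

(−8·n + 1)·(−4·n + 9·k − 8)·(−4·k + 3·n − 3)
= (32·n^2 − 72·k·n + 64·n − 4·n + 9·k − 8)·(−4·k + 3·n − 3)    [distributive law]
= (32·n^2 − 72·k·n + 60·n + 9·k − 8)·(−4·k + 3·n − 3)    [combine like terms]
= −128·k·n^2 + 96·n^3 − 96·n^2 + 288·k^2·n − 216·k·n^2 + 216·k·n − 240·k·n + 180·n^2 − 180·n − 36·k^2 + 27·k·n − 27·k + 32·k − 24·n + 24    [distributive law]
= −344·k·n^2 + 96·n^3 + 84·n^2 + 288·k^2·n + 3·k·n − 204·n − 36·k^2 + 5·k + 24    [combine like terms]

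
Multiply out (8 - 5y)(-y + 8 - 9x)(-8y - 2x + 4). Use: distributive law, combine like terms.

404y² + 852xy - 704y - 416x + 256 + 144x² - 40y³ - 370xy² - 90x²y

(8 - 5y)(-y + 8 - 9x)(-8y - 2x + 4)
= (-8y + 64 - 72x + 5y² - 40y + 45xy)(-8y - 2x + 4)    [distributive law]
= (-48y + 64 - 72x + 5y² + 45xy)(-8y - 2x + 4)    [combine like terms]
= 384y² + 96xy - 192y - 512y - 128x + 256 + 576xy + 144x² - 288x - 40y³ - 10xy² + 20y² - 360xy² - 90x²y + 180xy    [distributive law]
= 404y² + 852xy - 704y - 416x + 256 + 144x² - 40y³ - 370xy² - 90x²y    [combine like terms]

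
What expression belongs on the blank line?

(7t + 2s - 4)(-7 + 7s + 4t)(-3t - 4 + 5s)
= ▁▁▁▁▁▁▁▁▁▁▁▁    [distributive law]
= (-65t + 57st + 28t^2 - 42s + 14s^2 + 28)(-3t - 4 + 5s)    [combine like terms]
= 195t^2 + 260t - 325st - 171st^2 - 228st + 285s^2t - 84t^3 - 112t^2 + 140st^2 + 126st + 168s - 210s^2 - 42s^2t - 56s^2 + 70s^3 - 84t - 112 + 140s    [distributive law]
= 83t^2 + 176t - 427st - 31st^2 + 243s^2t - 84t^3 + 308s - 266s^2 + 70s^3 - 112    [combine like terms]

By distributive law:

(-49t + 49st + 28t^2 - 14s + 14s^2 + 8st + 28 - 28s - 16t)(-3t - 4 + 5s)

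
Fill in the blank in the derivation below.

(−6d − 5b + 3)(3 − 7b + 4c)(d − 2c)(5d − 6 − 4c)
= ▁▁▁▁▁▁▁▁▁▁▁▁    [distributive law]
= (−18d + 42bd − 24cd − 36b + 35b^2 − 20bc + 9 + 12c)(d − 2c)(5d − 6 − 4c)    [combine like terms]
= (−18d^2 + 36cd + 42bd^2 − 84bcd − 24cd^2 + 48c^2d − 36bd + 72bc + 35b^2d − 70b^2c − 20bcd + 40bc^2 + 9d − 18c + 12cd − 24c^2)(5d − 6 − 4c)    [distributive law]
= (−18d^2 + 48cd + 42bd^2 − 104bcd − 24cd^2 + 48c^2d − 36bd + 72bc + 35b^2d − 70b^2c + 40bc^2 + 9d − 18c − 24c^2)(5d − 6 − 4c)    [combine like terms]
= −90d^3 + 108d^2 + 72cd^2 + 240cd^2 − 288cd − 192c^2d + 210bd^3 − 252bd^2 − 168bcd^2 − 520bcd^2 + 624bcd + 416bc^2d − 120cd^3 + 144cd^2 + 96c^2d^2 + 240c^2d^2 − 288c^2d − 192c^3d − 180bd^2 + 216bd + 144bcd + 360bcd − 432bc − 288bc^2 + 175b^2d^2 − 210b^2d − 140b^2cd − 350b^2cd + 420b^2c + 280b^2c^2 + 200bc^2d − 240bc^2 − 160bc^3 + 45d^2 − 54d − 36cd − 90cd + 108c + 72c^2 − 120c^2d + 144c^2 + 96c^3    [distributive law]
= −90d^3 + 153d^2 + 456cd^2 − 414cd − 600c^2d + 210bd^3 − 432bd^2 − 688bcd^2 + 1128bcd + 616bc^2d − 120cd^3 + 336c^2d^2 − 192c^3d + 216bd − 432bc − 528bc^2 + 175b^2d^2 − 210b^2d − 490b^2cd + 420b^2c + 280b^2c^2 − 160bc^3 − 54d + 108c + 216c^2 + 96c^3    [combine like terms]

After distributive law, the bracketed line is:

(−18d + 42bd − 24cd − 15b + 35b^2 − 20bc + 9 − 21b + 12c)(d − 2c)(5d − 6 − 4c)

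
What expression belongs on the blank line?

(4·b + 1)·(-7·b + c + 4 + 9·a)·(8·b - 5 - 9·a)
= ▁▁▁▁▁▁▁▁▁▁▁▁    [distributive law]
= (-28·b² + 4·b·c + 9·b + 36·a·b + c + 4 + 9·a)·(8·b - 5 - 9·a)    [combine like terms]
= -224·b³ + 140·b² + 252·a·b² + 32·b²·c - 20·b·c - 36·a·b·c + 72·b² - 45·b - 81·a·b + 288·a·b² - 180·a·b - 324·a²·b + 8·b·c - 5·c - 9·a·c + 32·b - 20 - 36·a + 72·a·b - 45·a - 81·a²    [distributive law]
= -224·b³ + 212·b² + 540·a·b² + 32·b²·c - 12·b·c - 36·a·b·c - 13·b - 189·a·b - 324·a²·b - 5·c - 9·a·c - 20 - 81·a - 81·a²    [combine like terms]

Applying distributive law to the line above:

(-28·b² + 4·b·c + 16·b + 36·a·b - 7·b + c + 4 + 9·a)·(8·b - 5 - 9·a)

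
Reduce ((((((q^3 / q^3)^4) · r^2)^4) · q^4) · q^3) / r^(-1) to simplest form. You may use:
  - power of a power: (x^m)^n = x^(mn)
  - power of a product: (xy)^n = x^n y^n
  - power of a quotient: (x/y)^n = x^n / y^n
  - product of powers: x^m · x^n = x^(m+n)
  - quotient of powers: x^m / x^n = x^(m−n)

((((((q^3 / q^3)^4) · r^2)^4) · q^4) · q^3) / r^(-1)
= ((((((q^3 / q^3)^4)^4) · ((r^2)^4)) · q^4) · q^3) / r^(-1)    [power of a product]
= (((((q^3 / q^3)^16) · ((r^2)^4)) · q^4) · q^3) / r^(-1)    [power of a power]
= ((((((q^3)^16) / ((q^3)^16)) · ((r^2)^4)) · q^4) · q^3) / r^(-1)    [power of a quotient]
= ((((q^48 / ((q^3)^16)) · ((r^2)^4)) · q^4) · q^3) / r^(-1)    [power of a power]
= ((((q^48 / q^48) · ((r^2)^4)) · q^4) · q^3) / r^(-1)    [power of a power]
= (((q^0 · ((r^2)^4)) · q^4) · q^3) / r^(-1)    [quotient of powers]
= (((q^0 · r^8) · q^4) · q^3) / r^(-1)    [power of a power]
= q^7r^9    [quotient of powers; product of powers]

q^7r^9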